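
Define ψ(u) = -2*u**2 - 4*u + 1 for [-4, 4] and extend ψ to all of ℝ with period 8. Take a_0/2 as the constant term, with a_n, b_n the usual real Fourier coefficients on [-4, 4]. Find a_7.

a_7 = 1/4 ∫_{-4}^{4} ψ(u) cos(7*pi*u/4) du.
Integrating by parts twice (tabular method), an antiderivative of (-2*u**2 - 4*u + 1) cos(7*pi*u/4) is -8*u**2*sin(7*pi*u/4)/(7*pi) - 16*u*sin(7*pi*u/4)/(7*pi) - 64*u*cos(7*pi*u/4)/(49*pi**2) + 256*sin(7*pi*u/4)/(343*pi**3) + 4*sin(7*pi*u/4)/(7*pi) - 64*cos(7*pi*u/4)/(49*pi**2); evaluating from -4 to 4: ∫_{-4}^{4} (-2*u**2 - 4*u + 1) cos(7*pi*u/4) du = (320/(49*pi**2)) - (-192/(49*pi**2)) = 512/(49*pi**2).
Hence a_7 = (1/4)·(512/(49*pi**2)) = 128/(49*pi**2).

128/(49*pi**2)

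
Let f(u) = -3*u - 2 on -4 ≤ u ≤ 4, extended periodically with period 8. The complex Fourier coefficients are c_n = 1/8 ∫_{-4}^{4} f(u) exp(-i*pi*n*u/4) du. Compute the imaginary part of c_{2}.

Since f is real-valued, Im(c_{2}) = -1/8 ∫_{-4}^{4} f(u) sin(pi*u/2) du = -b_{2}/2.
Integrating by parts (boundary term plus one more integral), an antiderivative of (-3*u - 2) sin(pi*u/2) is 6*u*cos(pi*u/2)/pi - 12*sin(pi*u/2)/pi**2 + 4*cos(pi*u/2)/pi; evaluating from -4 to 4: ∫_{-4}^{4} (-3*u - 2) sin(pi*u/2) du = (28/pi) - (-20/pi) = 48/pi.
Hence Im(c_{2}) = (-1/8)·(48/pi) = -6/pi.

-6/pi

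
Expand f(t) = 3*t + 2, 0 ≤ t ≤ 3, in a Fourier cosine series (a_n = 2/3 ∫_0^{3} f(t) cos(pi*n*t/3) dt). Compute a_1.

-36/pi**2

a_1 = 2/3 ∫_0^{3} (3*t + 2) cos(pi*t/3) dt.
Integrating by parts (boundary term plus one more integral), an antiderivative of (3*t + 2) cos(pi*t/3) is 9*t*sin(pi*t/3)/pi + 6*sin(pi*t/3)/pi + 27*cos(pi*t/3)/pi**2; evaluating from 0 to 3: ∫_{0}^{3} (3*t + 2) cos(pi*t/3) dt = (-27/pi**2) - (27/pi**2) = -54/pi**2.
Hence a_1 = (2/3)·(-54/pi**2) = -36/pi**2.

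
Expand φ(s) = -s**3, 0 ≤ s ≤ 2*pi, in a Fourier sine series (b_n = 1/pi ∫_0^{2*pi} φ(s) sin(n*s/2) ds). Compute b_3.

b_3 = 1/pi ∫_0^{2*pi} (-s**3) sin(3*s/2) ds.
Integrating by parts three times (tabular method), an antiderivative of (-s**3) sin(3*s/2) is 2*s**3*cos(3*s/2)/3 - 4*s**2*sin(3*s/2)/3 - 16*s*cos(3*s/2)/9 + 32*sin(3*s/2)/27; evaluating from 0 to 2*pi: ∫_{0}^{2*pi} (-s**3) sin(3*s/2) ds = (16*pi*(2 - 3*pi**2)/9) - (0) = 16*pi*(2 - 3*pi**2)/9.
Hence b_3 = (1/pi)·(16*pi*(2 - 3*pi**2)/9) = 32/9 - 16*pi**2/3.

32/9 - 16*pi**2/3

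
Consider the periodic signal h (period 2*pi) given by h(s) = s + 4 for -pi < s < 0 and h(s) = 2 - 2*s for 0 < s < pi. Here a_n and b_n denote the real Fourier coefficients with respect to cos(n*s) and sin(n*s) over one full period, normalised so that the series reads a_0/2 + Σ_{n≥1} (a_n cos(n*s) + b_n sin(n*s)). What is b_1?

(-4 - pi)/pi

b_1 = 1/pi ∫_{-pi}^{pi} h(s) sin(s) ds.
Split the integral at the breakpoints.
Integrating by parts (boundary term plus one more integral), an antiderivative of (s + 4) sin(s) is -s*cos(s) + sin(s) - 4*cos(s); evaluating from -pi to 0: ∫_{-pi}^{0} (s + 4) sin(s) ds = (-4) - (4 - pi) = -8 + pi.
Integrating by parts (boundary term plus one more integral), an antiderivative of (2 - 2*s) sin(s) is 2*s*cos(s) - 2*sin(s) - 2*cos(s); evaluating from 0 to pi: ∫_{0}^{pi} (2 - 2*s) sin(s) ds = (2 - 2*pi) - (-2) = 4 - 2*pi.
Summing the pieces and multiplying by (1/pi) gives b_1 = (-4 - pi)/pi.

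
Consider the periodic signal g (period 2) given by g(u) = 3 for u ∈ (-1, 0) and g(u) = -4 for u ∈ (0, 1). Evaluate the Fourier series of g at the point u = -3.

u = -3 differs from u = -1 by -1 full period(s), and the series is 2-periodic.
At u = -1 the one-sided limits are g(-1^-) = -4 and g(-1^+) = 3.
By Dirichlet's theorem the series converges to their average, [(-4) + (3)]/2 = -1/2.

-1/2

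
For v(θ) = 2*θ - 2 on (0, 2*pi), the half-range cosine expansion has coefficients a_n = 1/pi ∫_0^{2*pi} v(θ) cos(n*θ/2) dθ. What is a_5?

-16/(25*pi)

a_5 = 1/pi ∫_0^{2*pi} (2*θ - 2) cos(5*θ/2) dθ.
Integrating by parts (boundary term plus one more integral), an antiderivative of (2*θ - 2) cos(5*θ/2) is 4*θ*sin(5*θ/2)/5 - 4*sin(5*θ/2)/5 + 8*cos(5*θ/2)/25; evaluating from 0 to 2*pi: ∫_{0}^{2*pi} (2*θ - 2) cos(5*θ/2) dθ = (-8/25) - (8/25) = -16/25.
Hence a_5 = (1/pi)·(-16/25) = -16/(25*pi).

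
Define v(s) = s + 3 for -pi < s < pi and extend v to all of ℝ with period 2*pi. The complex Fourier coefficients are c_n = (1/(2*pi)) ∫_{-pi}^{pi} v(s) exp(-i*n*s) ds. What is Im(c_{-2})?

-1/2

Since v is real-valued, Im(c_{-2}) = -(1/(2*pi)) ∫_{-pi}^{pi} v(s) sin(-2*s) ds = b_{2}/2.
Integrating by parts (boundary term plus one more integral), an antiderivative of (s + 3) sin(-2*s) is s*cos(2*s)/2 - sin(2*s)/4 + 3*cos(2*s)/2; evaluating from -pi to pi: ∫_{-pi}^{pi} (s + 3) sin(-2*s) ds = (3/2 + pi/2) - (3/2 - pi/2) = pi.
Hence Im(c_{-2}) = (-1/(2*pi))·(pi) = -1/2.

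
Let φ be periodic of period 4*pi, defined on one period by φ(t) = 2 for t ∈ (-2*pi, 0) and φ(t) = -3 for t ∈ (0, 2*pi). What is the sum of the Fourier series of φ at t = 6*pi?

-1/2

t = 6*pi differs from t = 2*pi by 1 full period(s), and the series is 4*pi-periodic.
At t = 2*pi the one-sided limits are φ(2*pi^-) = -3 and φ(2*pi^+) = 2.
By Dirichlet's theorem the series converges to their average, [(-3) + (2)]/2 = -1/2.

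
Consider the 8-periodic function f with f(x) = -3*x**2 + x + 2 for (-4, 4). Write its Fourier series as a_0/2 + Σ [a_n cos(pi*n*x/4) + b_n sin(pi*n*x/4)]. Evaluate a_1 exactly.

a_1 = 1/4 ∫_{-4}^{4} f(x) cos(pi*x/4) dx.
Integrating by parts twice (tabular method), an antiderivative of (-3*x**2 + x + 2) cos(pi*x/4) is -12*x**2*sin(pi*x/4)/pi + 4*x*sin(pi*x/4)/pi - 96*x*cos(pi*x/4)/pi**2 + 8*sin(pi*x/4)/pi + 384*sin(pi*x/4)/pi**3 + 16*cos(pi*x/4)/pi**2; evaluating from -4 to 4: ∫_{-4}^{4} (-3*x**2 + x + 2) cos(pi*x/4) dx = (368/pi**2) - (-400/pi**2) = 768/pi**2.
Hence a_1 = (1/4)·(768/pi**2) = 192/pi**2.

192/pi**2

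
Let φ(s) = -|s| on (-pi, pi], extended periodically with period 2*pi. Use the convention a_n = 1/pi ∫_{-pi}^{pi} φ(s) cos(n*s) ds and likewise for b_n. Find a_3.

a_3 = 1/pi ∫_{-pi}^{pi} φ(s) cos(3*s) ds.
φ is even and cos(3*s) is even, so the integrand is even and a_3 = 2/pi ∫_0^{pi} φ(s) cos(3*s) ds.
Integrating by parts (boundary term plus one more integral), an antiderivative of (-s) cos(3*s) is -s*sin(3*s)/3 - cos(3*s)/9; evaluating from 0 to pi: ∫_{0}^{pi} (-s) cos(3*s) ds = (1/9) - (-1/9) = 2/9.
Hence a_3 = (2/pi)·(2/9) = 4/(9*pi).

4/(9*pi)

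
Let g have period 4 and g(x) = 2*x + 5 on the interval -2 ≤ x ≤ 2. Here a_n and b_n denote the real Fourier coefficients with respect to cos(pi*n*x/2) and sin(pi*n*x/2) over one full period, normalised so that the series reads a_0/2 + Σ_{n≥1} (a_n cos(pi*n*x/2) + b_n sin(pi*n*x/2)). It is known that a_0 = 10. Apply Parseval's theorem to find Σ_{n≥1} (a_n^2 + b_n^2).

32/3

Parseval: a_0^2/2 + Σ_{n≥1} (a_n^2+b_n^2) = 1/2 ∫_{-2}^{2} g(x)^2 dx = 182/3.
Subtract a_0^2/2 = 50: Σ (a_n^2+b_n^2) = 32/3.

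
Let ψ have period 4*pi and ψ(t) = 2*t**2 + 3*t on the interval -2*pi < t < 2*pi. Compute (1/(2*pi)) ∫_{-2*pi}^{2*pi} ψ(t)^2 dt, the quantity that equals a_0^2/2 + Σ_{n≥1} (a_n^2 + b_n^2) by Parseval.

pi**2*(24 + 128*pi**2/5)

(1/(2*pi)) ∫_{-2*pi}^{2*pi} ψ(t)^2 dt = (1/(2*pi)) · (pi**3*(48 + 256*pi**2/5)) = pi**2*(24 + 128*pi**2/5).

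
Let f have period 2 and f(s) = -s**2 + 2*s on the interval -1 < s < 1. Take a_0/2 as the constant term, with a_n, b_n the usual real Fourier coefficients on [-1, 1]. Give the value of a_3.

a_3 = ∫_{-1}^{1} f(s) cos(3*pi*s) ds.
Integrating by parts twice (tabular method), an antiderivative of (-s**2 + 2*s) cos(3*pi*s) is -s**2*sin(3*pi*s)/(3*pi) + 2*s*sin(3*pi*s)/(3*pi) - 2*s*cos(3*pi*s)/(9*pi**2) + 2*sin(3*pi*s)/(27*pi**3) + 2*cos(3*pi*s)/(9*pi**2); evaluating from -1 to 1: ∫_{-1}^{1} (-s**2 + 2*s) cos(3*pi*s) ds = (0) - (-4/(9*pi**2)) = 4/(9*pi**2).
Hence a_3 = 4/(9*pi**2).

4/(9*pi**2)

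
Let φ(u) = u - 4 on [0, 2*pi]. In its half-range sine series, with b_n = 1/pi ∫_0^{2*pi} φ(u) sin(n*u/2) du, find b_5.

4*(-4 + pi)/(5*pi)

b_5 = 1/pi ∫_0^{2*pi} (u - 4) sin(5*u/2) du.
Integrating by parts (boundary term plus one more integral), an antiderivative of (u - 4) sin(5*u/2) is -2*u*cos(5*u/2)/5 + 4*sin(5*u/2)/25 + 8*cos(5*u/2)/5; evaluating from 0 to 2*pi: ∫_{0}^{2*pi} (u - 4) sin(5*u/2) du = (-8/5 + 4*pi/5) - (8/5) = -16/5 + 4*pi/5.
Hence b_5 = (1/pi)·(-16/5 + 4*pi/5) = 4*(-4 + pi)/(5*pi).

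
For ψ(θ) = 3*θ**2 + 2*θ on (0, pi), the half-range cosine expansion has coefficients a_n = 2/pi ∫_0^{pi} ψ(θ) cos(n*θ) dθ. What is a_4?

a_4 = 2/pi ∫_0^{pi} (3*θ**2 + 2*θ) cos(4*θ) dθ.
Integrating by parts twice (tabular method), an antiderivative of (3*θ**2 + 2*θ) cos(4*θ) is 3*θ**2*sin(4*θ)/4 + θ*sin(4*θ)/2 + 3*θ*cos(4*θ)/8 - 3*sin(4*θ)/32 + cos(4*θ)/8; evaluating from 0 to pi: ∫_{0}^{pi} (3*θ**2 + 2*θ) cos(4*θ) dθ = (1/8 + 3*pi/8) - (1/8) = 3*pi/8.
Hence a_4 = (2/pi)·(3*pi/8) = 3/4.

3/4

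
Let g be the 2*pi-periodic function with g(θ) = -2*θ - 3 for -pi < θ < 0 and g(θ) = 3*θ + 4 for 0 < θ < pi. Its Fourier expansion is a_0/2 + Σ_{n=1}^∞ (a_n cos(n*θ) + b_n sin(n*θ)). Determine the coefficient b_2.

-1/2

b_2 = 1/pi ∫_{-pi}^{pi} g(θ) sin(2*θ) dθ.
Split the integral at the breakpoints.
Integrating by parts (boundary term plus one more integral), an antiderivative of (-2*θ - 3) sin(2*θ) is θ*cos(2*θ) - sin(2*θ)/2 + 3*cos(2*θ)/2; evaluating from -pi to 0: ∫_{-pi}^{0} (-2*θ - 3) sin(2*θ) dθ = (3/2) - (3/2 - pi) = pi.
Integrating by parts (boundary term plus one more integral), an antiderivative of (3*θ + 4) sin(2*θ) is -3*θ*cos(2*θ)/2 + 3*sin(2*θ)/4 - 2*cos(2*θ); evaluating from 0 to pi: ∫_{0}^{pi} (3*θ + 4) sin(2*θ) dθ = (-3*pi/2 - 2) - (-2) = -3*pi/2.
Summing the pieces and multiplying by (1/pi) gives b_2 = -1/2.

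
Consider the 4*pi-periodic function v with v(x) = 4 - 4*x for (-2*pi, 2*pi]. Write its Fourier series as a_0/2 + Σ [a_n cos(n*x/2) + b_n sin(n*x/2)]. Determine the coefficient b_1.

b_1 = (1/(2*pi)) ∫_{-2*pi}^{2*pi} v(x) sin(x/2) dx.
Integrating by parts (boundary term plus one more integral), an antiderivative of (4 - 4*x) sin(x/2) is 8*x*cos(x/2) - 16*sin(x/2) - 8*cos(x/2); evaluating from -2*pi to 2*pi: ∫_{-2*pi}^{2*pi} (4 - 4*x) sin(x/2) dx = (8 - 16*pi) - (8 + 16*pi) = -32*pi.
Hence b_1 = (1/(2*pi))·(-32*pi) = -16.

-16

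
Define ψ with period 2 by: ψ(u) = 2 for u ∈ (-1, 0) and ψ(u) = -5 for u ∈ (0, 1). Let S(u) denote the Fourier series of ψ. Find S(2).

u = 2 differs from u = 0 by 1 full period(s), and the series is 2-periodic.
At u = 0 the one-sided limits are ψ(0^-) = 2 and ψ(0^+) = -5.
By Dirichlet's theorem the series converges to their average, [(2) + (-5)]/2 = -3/2.

-3/2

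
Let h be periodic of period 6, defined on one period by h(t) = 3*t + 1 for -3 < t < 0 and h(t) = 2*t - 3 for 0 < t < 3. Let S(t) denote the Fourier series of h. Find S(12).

t = 12 differs from t = 0 by 2 full period(s), and the series is 6-periodic.
At t = 0 the one-sided limits are h(0^-) = 1 and h(0^+) = -3.
By Dirichlet's theorem the series converges to their average, [(1) + (-3)]/2 = -1.

-1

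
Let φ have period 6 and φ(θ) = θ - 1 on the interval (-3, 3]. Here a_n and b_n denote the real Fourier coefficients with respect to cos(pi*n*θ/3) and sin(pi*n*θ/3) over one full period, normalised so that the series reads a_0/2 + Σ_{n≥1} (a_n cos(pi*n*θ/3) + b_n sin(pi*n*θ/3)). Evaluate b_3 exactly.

b_3 = 1/3 ∫_{-3}^{3} φ(θ) sin(pi*θ) dθ.
Integrating by parts (boundary term plus one more integral), an antiderivative of (θ - 1) sin(pi*θ) is -θ*cos(pi*θ)/pi + sin(pi*θ)/pi**2 + cos(pi*θ)/pi; evaluating from -3 to 3: ∫_{-3}^{3} (θ - 1) sin(pi*θ) dθ = (2/pi) - (-4/pi) = 6/pi.
Hence b_3 = (1/3)·(6/pi) = 2/pi.

2/pi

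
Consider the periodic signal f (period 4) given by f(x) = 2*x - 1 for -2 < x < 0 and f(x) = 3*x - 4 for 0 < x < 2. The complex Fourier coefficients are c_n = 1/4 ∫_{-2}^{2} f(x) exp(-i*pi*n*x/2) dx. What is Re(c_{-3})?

Since f is real-valued, Re(c_{-3}) = 1/4 ∫_{-2}^{2} f(x) cos(-3*pi*x/2) dx = a_{3}/2.
Split the integral at the breakpoints.
Integrating by parts (boundary term plus one more integral), an antiderivative of (2*x - 1) cos(-3*pi*x/2) is 4*x*sin(3*pi*x/2)/(3*pi) - 2*sin(3*pi*x/2)/(3*pi) + 8*cos(3*pi*x/2)/(9*pi**2); evaluating from -2 to 0: ∫_{-2}^{0} (2*x - 1) cos(-3*pi*x/2) dx = (8/(9*pi**2)) - (-8/(9*pi**2)) = 16/(9*pi**2).
Integrating by parts (boundary term plus one more integral), an antiderivative of (3*x - 4) cos(-3*pi*x/2) is 2*x*sin(3*pi*x/2)/pi - 8*sin(3*pi*x/2)/(3*pi) + 4*cos(3*pi*x/2)/(3*pi**2); evaluating from 0 to 2: ∫_{0}^{2} (3*x - 4) cos(-3*pi*x/2) dx = (-4/(3*pi**2)) - (4/(3*pi**2)) = -8/(3*pi**2).
So ∫_{-2}^{2} f(x) cos(-3*pi*x/2) dx = -8/(9*pi**2).
Hence Re(c_{-3}) = (1/4)·(-8/(9*pi**2)) = -2/(9*pi**2).

-2/(9*pi**2)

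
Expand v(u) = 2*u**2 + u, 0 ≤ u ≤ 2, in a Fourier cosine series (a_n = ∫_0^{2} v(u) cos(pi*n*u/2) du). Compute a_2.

a_2 = ∫_0^{2} (2*u**2 + u) cos(pi*u) du.
Integrating by parts twice (tabular method), an antiderivative of (2*u**2 + u) cos(pi*u) is 2*u**2*sin(pi*u)/pi + u*sin(pi*u)/pi + 4*u*cos(pi*u)/pi**2 - 4*sin(pi*u)/pi**3 + cos(pi*u)/pi**2; evaluating from 0 to 2: ∫_{0}^{2} (2*u**2 + u) cos(pi*u) du = (9/pi**2) - (pi**(-2)) = 8/pi**2.
Hence a_2 = 8/pi**2.

8/pi**2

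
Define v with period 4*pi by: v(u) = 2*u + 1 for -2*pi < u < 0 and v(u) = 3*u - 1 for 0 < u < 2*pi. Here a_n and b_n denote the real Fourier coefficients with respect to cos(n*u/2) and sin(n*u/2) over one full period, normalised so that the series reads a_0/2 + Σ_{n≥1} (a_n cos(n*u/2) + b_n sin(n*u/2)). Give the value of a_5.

-4/(25*pi)

a_5 = (1/(2*pi)) ∫_{-2*pi}^{2*pi} v(u) cos(5*u/2) du.
Split the integral at the breakpoints.
Integrating by parts (boundary term plus one more integral), an antiderivative of (2*u + 1) cos(5*u/2) is 4*u*sin(5*u/2)/5 + 2*sin(5*u/2)/5 + 8*cos(5*u/2)/25; evaluating from -2*pi to 0: ∫_{-2*pi}^{0} (2*u + 1) cos(5*u/2) du = (8/25) - (-8/25) = 16/25.
Integrating by parts (boundary term plus one more integral), an antiderivative of (3*u - 1) cos(5*u/2) is 6*u*sin(5*u/2)/5 - 2*sin(5*u/2)/5 + 12*cos(5*u/2)/25; evaluating from 0 to 2*pi: ∫_{0}^{2*pi} (3*u - 1) cos(5*u/2) du = (-12/25) - (12/25) = -24/25.
Summing the pieces and multiplying by (1/(2*pi)) gives a_5 = -4/(25*pi).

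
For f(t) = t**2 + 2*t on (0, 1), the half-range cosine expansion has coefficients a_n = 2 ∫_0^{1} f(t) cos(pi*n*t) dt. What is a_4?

a_4 = 2 ∫_0^{1} (t**2 + 2*t) cos(4*pi*t) dt.
Integrating by parts twice (tabular method), an antiderivative of (t**2 + 2*t) cos(4*pi*t) is t**2*sin(4*pi*t)/(4*pi) + t*sin(4*pi*t)/(2*pi) + t*cos(4*pi*t)/(8*pi**2) - sin(4*pi*t)/(32*pi**3) + cos(4*pi*t)/(8*pi**2); evaluating from 0 to 1: ∫_{0}^{1} (t**2 + 2*t) cos(4*pi*t) dt = (1/(4*pi**2)) - (1/(8*pi**2)) = 1/(8*pi**2).
Hence a_4 = 2·(1/(8*pi**2)) = 1/(4*pi**2).

1/(4*pi**2)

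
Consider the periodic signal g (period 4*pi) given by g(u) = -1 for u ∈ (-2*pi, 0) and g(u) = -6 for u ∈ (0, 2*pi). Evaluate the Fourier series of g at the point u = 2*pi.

u = 2*pi differs from u = -2*pi by 1 full period(s), and the series is 4*pi-periodic.
At u = -2*pi the one-sided limits are g(-2*pi^-) = -6 and g(-2*pi^+) = -1.
By Dirichlet's theorem the series converges to their average, [(-6) + (-1)]/2 = -7/2.

-7/2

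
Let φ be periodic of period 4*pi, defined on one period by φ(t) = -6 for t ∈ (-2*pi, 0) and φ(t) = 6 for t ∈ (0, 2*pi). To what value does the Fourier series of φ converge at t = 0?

0

At t = 0 the one-sided limits are φ(0^-) = -6 and φ(0^+) = 6.
By Dirichlet's theorem the series converges to their average, [(-6) + (6)]/2 = 0.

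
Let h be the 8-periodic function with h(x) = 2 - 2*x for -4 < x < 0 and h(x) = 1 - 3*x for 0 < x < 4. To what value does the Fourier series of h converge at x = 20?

x = 20 differs from x = 4 by 2 full period(s), and the series is 8-periodic.
At x = 4 the one-sided limits are h(4^-) = -11 and h(4^+) = 10.
By Dirichlet's theorem the series converges to their average, [(-11) + (10)]/2 = -1/2.

-1/2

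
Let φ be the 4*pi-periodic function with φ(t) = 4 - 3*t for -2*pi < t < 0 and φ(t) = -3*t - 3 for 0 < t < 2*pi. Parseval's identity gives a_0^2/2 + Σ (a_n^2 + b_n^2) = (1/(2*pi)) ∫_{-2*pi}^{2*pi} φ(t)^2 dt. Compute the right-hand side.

(1/(2*pi)) ∫_{-2*pi}^{2*pi} φ(t)^2 dt = (1/(2*pi)) · (2*pi*(25 + 42*pi + 24*pi**2)) = 25 + 42*pi + 24*pi**2.

25 + 42*pi + 24*pi**2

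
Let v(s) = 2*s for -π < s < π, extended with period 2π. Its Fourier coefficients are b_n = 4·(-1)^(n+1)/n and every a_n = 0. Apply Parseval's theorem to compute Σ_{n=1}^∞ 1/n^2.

Parseval: Σ b_n^2 = (1/π) ∫_{-π}^{π} v(s)^2 ds = 8*pi**2/3.
Σ b_n^2 = Σ 16/n^2, so Σ 1/n^2 = (8*pi**2/3)/16 = pi**2/6.

pi**2/6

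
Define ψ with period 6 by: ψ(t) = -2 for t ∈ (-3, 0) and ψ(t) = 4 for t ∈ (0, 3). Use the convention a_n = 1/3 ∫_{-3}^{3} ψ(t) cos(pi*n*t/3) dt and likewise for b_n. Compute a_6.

0

a_6 = 1/3 ∫_{-3}^{3} ψ(t) cos(2*pi*t) dt.
Split the integral at the breakpoints.
Directly, an antiderivative of (-2) cos(2*pi*t) is -sin(2*pi*t)/pi; evaluating from -3 to 0: ∫_{-3}^{0} (-2) cos(2*pi*t) dt = (0) - (0) = 0.
Directly, an antiderivative of (4) cos(2*pi*t) is 2*sin(2*pi*t)/pi; evaluating from 0 to 3: ∫_{0}^{3} (4) cos(2*pi*t) dt = (0) - (0) = 0.
Summing the pieces and multiplying by (1/3) gives a_6 = 0.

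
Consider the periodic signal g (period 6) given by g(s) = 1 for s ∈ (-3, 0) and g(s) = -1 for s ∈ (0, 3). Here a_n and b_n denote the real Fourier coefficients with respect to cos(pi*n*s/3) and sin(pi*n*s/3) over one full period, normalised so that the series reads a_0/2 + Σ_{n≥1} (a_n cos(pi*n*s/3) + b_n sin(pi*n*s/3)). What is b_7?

-4/(7*pi)

b_7 = 1/3 ∫_{-3}^{3} g(s) sin(7*pi*s/3) ds.
g is odd and sin(7*pi*s/3) is odd, so the integrand is even and b_7 = 2/3 ∫_0^{3} g(s) sin(7*pi*s/3) ds.
Directly, an antiderivative of (-1) sin(7*pi*s/3) is 3*cos(7*pi*s/3)/(7*pi); evaluating from 0 to 3: ∫_{0}^{3} (-1) sin(7*pi*s/3) ds = (-3/(7*pi)) - (3/(7*pi)) = -6/(7*pi).
Hence b_7 = (2/3)·(-6/(7*pi)) = -4/(7*pi).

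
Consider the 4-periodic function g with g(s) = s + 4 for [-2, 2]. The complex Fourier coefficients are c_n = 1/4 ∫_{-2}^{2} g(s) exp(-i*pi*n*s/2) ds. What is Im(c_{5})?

-2/(5*pi)

Since g is real-valued, Im(c_{5}) = -1/4 ∫_{-2}^{2} g(s) sin(5*pi*s/2) ds = -b_{5}/2.
Integrating by parts (boundary term plus one more integral), an antiderivative of (s + 4) sin(5*pi*s/2) is -2*s*cos(5*pi*s/2)/(5*pi) + 4*sin(5*pi*s/2)/(25*pi**2) - 8*cos(5*pi*s/2)/(5*pi); evaluating from -2 to 2: ∫_{-2}^{2} (s + 4) sin(5*pi*s/2) ds = (12/(5*pi)) - (4/(5*pi)) = 8/(5*pi).
Hence Im(c_{5}) = (-1/4)·(8/(5*pi)) = -2/(5*pi).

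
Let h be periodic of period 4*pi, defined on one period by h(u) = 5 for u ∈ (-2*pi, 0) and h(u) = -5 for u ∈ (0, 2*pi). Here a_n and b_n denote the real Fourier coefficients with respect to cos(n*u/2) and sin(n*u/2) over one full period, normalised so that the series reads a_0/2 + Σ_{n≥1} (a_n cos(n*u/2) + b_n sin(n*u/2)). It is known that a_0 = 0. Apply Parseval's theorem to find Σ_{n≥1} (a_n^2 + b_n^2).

Parseval: a_0^2/2 + Σ_{n≥1} (a_n^2+b_n^2) = (1/(2*pi)) ∫_{-2*pi}^{2*pi} h(u)^2 du = 50.
Subtract a_0^2/2 = 0: Σ (a_n^2+b_n^2) = 50.

50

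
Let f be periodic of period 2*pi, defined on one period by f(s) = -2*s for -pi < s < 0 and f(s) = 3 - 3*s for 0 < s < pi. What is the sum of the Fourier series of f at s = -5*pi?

3/2 - pi/2

s = -5*pi differs from s = -pi by -2 full period(s), and the series is 2*pi-periodic.
At s = -pi the one-sided limits are f(-pi^-) = 3 - 3*pi and f(-pi^+) = 2*pi.
By Dirichlet's theorem the series converges to their average, [(3 - 3*pi) + (2*pi)]/2 = 3/2 - pi/2.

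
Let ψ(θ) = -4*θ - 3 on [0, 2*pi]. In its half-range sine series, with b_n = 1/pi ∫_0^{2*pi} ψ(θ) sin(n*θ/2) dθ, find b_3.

b_3 = 1/pi ∫_0^{2*pi} (-4*θ - 3) sin(3*θ/2) dθ.
Integrating by parts (boundary term plus one more integral), an antiderivative of (-4*θ - 3) sin(3*θ/2) is 8*θ*cos(3*θ/2)/3 - 16*sin(3*θ/2)/9 + 2*cos(3*θ/2); evaluating from 0 to 2*pi: ∫_{0}^{2*pi} (-4*θ - 3) sin(3*θ/2) dθ = (-16*pi/3 - 2) - (2) = -16*pi/3 - 4.
Hence b_3 = (1/pi)·(-16*pi/3 - 4) = -16/3 - 4/pi.

-16/3 - 4/pi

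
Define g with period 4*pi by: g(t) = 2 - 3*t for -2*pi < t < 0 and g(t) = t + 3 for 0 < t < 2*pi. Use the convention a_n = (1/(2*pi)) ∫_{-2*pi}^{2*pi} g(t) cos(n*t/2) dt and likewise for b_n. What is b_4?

1

b_4 = (1/(2*pi)) ∫_{-2*pi}^{2*pi} g(t) sin(2*t) dt.
Split the integral at the breakpoints.
Integrating by parts (boundary term plus one more integral), an antiderivative of (2 - 3*t) sin(2*t) is 3*t*cos(2*t)/2 - 3*sin(2*t)/4 - cos(2*t); evaluating from -2*pi to 0: ∫_{-2*pi}^{0} (2 - 3*t) sin(2*t) dt = (-1) - (-3*pi - 1) = 3*pi.
Integrating by parts (boundary term plus one more integral), an antiderivative of (t + 3) sin(2*t) is -t*cos(2*t)/2 + sin(2*t)/4 - 3*cos(2*t)/2; evaluating from 0 to 2*pi: ∫_{0}^{2*pi} (t + 3) sin(2*t) dt = (-pi - 3/2) - (-3/2) = -pi.
Summing the pieces and multiplying by (1/(2*pi)) gives b_4 = 1.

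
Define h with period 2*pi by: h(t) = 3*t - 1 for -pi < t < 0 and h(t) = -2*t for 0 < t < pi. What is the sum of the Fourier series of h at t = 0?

At t = 0 the one-sided limits are h(0^-) = -1 and h(0^+) = 0.
By Dirichlet's theorem the series converges to their average, [(-1) + (0)]/2 = -1/2.

-1/2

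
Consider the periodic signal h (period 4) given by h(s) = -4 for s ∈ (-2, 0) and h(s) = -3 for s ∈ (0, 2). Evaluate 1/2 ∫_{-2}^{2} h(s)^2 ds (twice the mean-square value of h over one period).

1/2 ∫_{-2}^{2} h(s)^2 ds = 1/2 · (50) = 25.

25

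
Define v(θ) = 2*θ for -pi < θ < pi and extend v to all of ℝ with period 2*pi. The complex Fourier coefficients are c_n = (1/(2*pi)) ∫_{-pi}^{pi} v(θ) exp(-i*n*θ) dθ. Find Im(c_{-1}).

2

Since v is real-valued, Im(c_{-1}) = -(1/(2*pi)) ∫_{-pi}^{pi} v(θ) sin(-θ) dθ = b_{1}/2.
v is odd and sin(-θ) is odd, so the integrand is even: ∫_{-pi}^{pi} v(θ) sin(-θ) dθ = 2∫_0^{pi} v(θ) sin(-θ) dθ.
Integrating by parts (boundary term plus one more integral), an antiderivative of (2*θ) sin(-θ) is 2*θ*cos(θ) - 2*sin(θ); evaluating from 0 to pi: ∫_{0}^{pi} (2*θ) sin(-θ) dθ = (-2*pi) - (0) = -2*pi.
So ∫_{-pi}^{pi} v(θ) sin(-θ) dθ = -4*pi.
Hence Im(c_{-1}) = (-1/(2*pi))·(-4*pi) = 2.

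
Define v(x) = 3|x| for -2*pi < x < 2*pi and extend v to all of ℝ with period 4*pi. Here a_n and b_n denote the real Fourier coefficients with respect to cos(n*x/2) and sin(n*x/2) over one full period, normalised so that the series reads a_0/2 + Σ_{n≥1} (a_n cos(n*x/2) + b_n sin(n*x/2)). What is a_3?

-8/(3*pi)

a_3 = (1/(2*pi)) ∫_{-2*pi}^{2*pi} v(x) cos(3*x/2) dx.
v is even and cos(3*x/2) is even, so the integrand is even and a_3 = 1/pi ∫_0^{2*pi} v(x) cos(3*x/2) dx.
Integrating by parts (boundary term plus one more integral), an antiderivative of (3*x) cos(3*x/2) is 2*x*sin(3*x/2) + 4*cos(3*x/2)/3; evaluating from 0 to 2*pi: ∫_{0}^{2*pi} (3*x) cos(3*x/2) dx = (-4/3) - (4/3) = -8/3.
Hence a_3 = (1/pi)·(-8/3) = -8/(3*pi).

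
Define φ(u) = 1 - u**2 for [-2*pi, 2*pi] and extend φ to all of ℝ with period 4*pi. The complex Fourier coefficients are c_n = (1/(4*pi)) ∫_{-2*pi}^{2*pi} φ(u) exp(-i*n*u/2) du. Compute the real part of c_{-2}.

-2

Since φ is real-valued, Re(c_{-2}) = (1/(4*pi)) ∫_{-2*pi}^{2*pi} φ(u) cos(-u) du = a_{2}/2.
φ is even and cos(-u) is even, so the integrand is even: ∫_{-2*pi}^{2*pi} φ(u) cos(-u) du = 2∫_0^{2*pi} φ(u) cos(-u) du.
Integrating by parts twice (tabular method), an antiderivative of (1 - u**2) cos(-u) is -u**2*sin(u) - 2*u*cos(u) + 3*sin(u); evaluating from 0 to 2*pi: ∫_{0}^{2*pi} (1 - u**2) cos(-u) du = (-4*pi) - (0) = -4*pi.
So ∫_{-2*pi}^{2*pi} φ(u) cos(-u) du = -8*pi.
Hence Re(c_{-2}) = (1/(4*pi))·(-8*pi) = -2.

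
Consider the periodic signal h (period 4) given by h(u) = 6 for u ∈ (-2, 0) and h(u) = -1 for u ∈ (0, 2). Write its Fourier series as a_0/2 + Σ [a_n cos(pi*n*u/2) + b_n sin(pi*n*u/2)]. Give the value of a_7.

0

a_7 = 1/2 ∫_{-2}^{2} h(u) cos(7*pi*u/2) du.
Split the integral at the breakpoints.
Directly, an antiderivative of (6) cos(7*pi*u/2) is 12*sin(7*pi*u/2)/(7*pi); evaluating from -2 to 0: ∫_{-2}^{0} (6) cos(7*pi*u/2) du = (0) - (0) = 0.
Directly, an antiderivative of (-1) cos(7*pi*u/2) is -2*sin(7*pi*u/2)/(7*pi); evaluating from 0 to 2: ∫_{0}^{2} (-1) cos(7*pi*u/2) du = (0) - (0) = 0.
Summing the pieces and multiplying by (1/2) gives a_7 = 0.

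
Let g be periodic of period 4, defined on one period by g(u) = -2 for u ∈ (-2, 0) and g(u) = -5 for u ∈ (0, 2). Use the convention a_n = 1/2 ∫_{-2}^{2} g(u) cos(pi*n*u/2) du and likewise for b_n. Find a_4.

a_4 = 1/2 ∫_{-2}^{2} g(u) cos(2*pi*u) du.
Split the integral at the breakpoints.
Directly, an antiderivative of (-2) cos(2*pi*u) is -sin(2*pi*u)/pi; evaluating from -2 to 0: ∫_{-2}^{0} (-2) cos(2*pi*u) du = (0) - (0) = 0.
Directly, an antiderivative of (-5) cos(2*pi*u) is -5*sin(2*pi*u)/(2*pi); evaluating from 0 to 2: ∫_{0}^{2} (-5) cos(2*pi*u) du = (0) - (0) = 0.
Summing the pieces and multiplying by (1/2) gives a_4 = 0.

0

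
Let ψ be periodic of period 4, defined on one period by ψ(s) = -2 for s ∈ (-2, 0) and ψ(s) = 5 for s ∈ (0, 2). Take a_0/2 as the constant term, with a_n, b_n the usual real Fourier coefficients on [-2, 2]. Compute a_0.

a_0 = 1/2 ∫_{-2}^{2} ψ(s) ds = 1/2 · (6) = 3.

3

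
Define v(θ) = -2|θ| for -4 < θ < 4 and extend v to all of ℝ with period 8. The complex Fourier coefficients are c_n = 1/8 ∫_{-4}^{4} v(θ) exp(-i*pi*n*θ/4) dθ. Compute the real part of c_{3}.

16/(9*pi**2)

Since v is real-valued, Re(c_{3}) = 1/8 ∫_{-4}^{4} v(θ) cos(3*pi*θ/4) dθ = a_{3}/2.
v is even and cos(3*pi*θ/4) is even, so the integrand is even: ∫_{-4}^{4} v(θ) cos(3*pi*θ/4) dθ = 2∫_0^{4} v(θ) cos(3*pi*θ/4) dθ.
Integrating by parts (boundary term plus one more integral), an antiderivative of (-2*θ) cos(3*pi*θ/4) is -8*θ*sin(3*pi*θ/4)/(3*pi) - 32*cos(3*pi*θ/4)/(9*pi**2); evaluating from 0 to 4: ∫_{0}^{4} (-2*θ) cos(3*pi*θ/4) dθ = (32/(9*pi**2)) - (-32/(9*pi**2)) = 64/(9*pi**2).
So ∫_{-4}^{4} v(θ) cos(3*pi*θ/4) dθ = 128/(9*pi**2).
Hence Re(c_{3}) = (1/8)·(128/(9*pi**2)) = 16/(9*pi**2).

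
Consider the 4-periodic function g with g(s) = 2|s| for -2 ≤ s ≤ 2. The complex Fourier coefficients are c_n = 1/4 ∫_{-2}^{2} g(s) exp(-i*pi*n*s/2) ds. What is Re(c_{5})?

-8/(25*pi**2)

Since g is real-valued, Re(c_{5}) = 1/4 ∫_{-2}^{2} g(s) cos(5*pi*s/2) ds = a_{5}/2.
g is even and cos(5*pi*s/2) is even, so the integrand is even: ∫_{-2}^{2} g(s) cos(5*pi*s/2) ds = 2∫_0^{2} g(s) cos(5*pi*s/2) ds.
Integrating by parts (boundary term plus one more integral), an antiderivative of (2*s) cos(5*pi*s/2) is 4*s*sin(5*pi*s/2)/(5*pi) + 8*cos(5*pi*s/2)/(25*pi**2); evaluating from 0 to 2: ∫_{0}^{2} (2*s) cos(5*pi*s/2) ds = (-8/(25*pi**2)) - (8/(25*pi**2)) = -16/(25*pi**2).
So ∫_{-2}^{2} g(s) cos(5*pi*s/2) ds = -32/(25*pi**2).
Hence Re(c_{5}) = (1/4)·(-32/(25*pi**2)) = -8/(25*pi**2).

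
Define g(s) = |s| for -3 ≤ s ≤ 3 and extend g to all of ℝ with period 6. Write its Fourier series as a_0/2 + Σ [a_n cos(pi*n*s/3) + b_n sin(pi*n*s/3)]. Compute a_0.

3

a_0 = 1/3 ∫_{-3}^{3} g(s) ds = 1/3 · (9) = 3.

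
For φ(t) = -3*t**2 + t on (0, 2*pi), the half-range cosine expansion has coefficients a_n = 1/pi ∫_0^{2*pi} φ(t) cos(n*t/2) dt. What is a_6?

-4/3

a_6 = 1/pi ∫_0^{2*pi} (-3*t**2 + t) cos(3*t) dt.
Integrating by parts twice (tabular method), an antiderivative of (-3*t**2 + t) cos(3*t) is -t**2*sin(3*t) + t*sin(3*t)/3 - 2*t*cos(3*t)/3 + 2*sin(3*t)/9 + cos(3*t)/9; evaluating from 0 to 2*pi: ∫_{0}^{2*pi} (-3*t**2 + t) cos(3*t) dt = (1/9 - 4*pi/3) - (1/9) = -4*pi/3.
Hence a_6 = (1/pi)·(-4*pi/3) = -4/3.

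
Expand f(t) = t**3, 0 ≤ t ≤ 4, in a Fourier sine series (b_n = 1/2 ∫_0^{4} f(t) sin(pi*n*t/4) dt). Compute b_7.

b_7 = 1/2 ∫_0^{4} (t**3) sin(7*pi*t/4) dt.
Integrating by parts three times (tabular method), an antiderivative of (t**3) sin(7*pi*t/4) is -4*t**3*cos(7*pi*t/4)/(7*pi) + 48*t**2*sin(7*pi*t/4)/(49*pi**2) + 384*t*cos(7*pi*t/4)/(343*pi**3) - 1536*sin(7*pi*t/4)/(2401*pi**4); evaluating from 0 to 4: ∫_{0}^{4} (t**3) sin(7*pi*t/4) dt = (256*(-6 + 49*pi**2)/(343*pi**3)) - (0) = 256*(-6 + 49*pi**2)/(343*pi**3).
Hence b_7 = (1/2)·(256*(-6 + 49*pi**2)/(343*pi**3)) = 128*(-6 + 49*pi**2)/(343*pi**3).

128*(-6 + 49*pi**2)/(343*pi**3)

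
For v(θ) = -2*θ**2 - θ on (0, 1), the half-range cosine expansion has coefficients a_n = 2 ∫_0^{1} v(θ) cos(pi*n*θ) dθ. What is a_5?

12/(25*pi**2)

a_5 = 2 ∫_0^{1} (-2*θ**2 - θ) cos(5*pi*θ) dθ.
Integrating by parts twice (tabular method), an antiderivative of (-2*θ**2 - θ) cos(5*pi*θ) is -2*θ**2*sin(5*pi*θ)/(5*pi) - θ*sin(5*pi*θ)/(5*pi) - 4*θ*cos(5*pi*θ)/(25*pi**2) + 4*sin(5*pi*θ)/(125*pi**3) - cos(5*pi*θ)/(25*pi**2); evaluating from 0 to 1: ∫_{0}^{1} (-2*θ**2 - θ) cos(5*pi*θ) dθ = (1/(5*pi**2)) - (-1/(25*pi**2)) = 6/(25*pi**2).
Hence a_5 = 2·(6/(25*pi**2)) = 12/(25*pi**2).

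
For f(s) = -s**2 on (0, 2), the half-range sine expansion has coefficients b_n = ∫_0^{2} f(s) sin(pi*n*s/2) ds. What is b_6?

b_6 = ∫_0^{2} (-s**2) sin(3*pi*s) ds.
Integrating by parts twice (tabular method), an antiderivative of (-s**2) sin(3*pi*s) is s**2*cos(3*pi*s)/(3*pi) - 2*s*sin(3*pi*s)/(9*pi**2) - 2*cos(3*pi*s)/(27*pi**3); evaluating from 0 to 2: ∫_{0}^{2} (-s**2) sin(3*pi*s) ds = (2*(-1 + 18*pi**2)/(27*pi**3)) - (-2/(27*pi**3)) = 4/(3*pi).
Hence b_6 = 4/(3*pi).

4/(3*pi)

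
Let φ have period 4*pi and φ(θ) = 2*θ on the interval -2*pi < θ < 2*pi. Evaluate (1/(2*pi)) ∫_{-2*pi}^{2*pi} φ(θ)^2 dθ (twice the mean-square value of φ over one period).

(1/(2*pi)) ∫_{-2*pi}^{2*pi} φ(θ)^2 dθ = (1/(2*pi)) · (64*pi**3/3) = 32*pi**2/3.

32*pi**2/3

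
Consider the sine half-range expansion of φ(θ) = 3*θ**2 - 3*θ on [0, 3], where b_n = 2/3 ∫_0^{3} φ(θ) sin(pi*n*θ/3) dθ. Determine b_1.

b_1 = 2/3 ∫_0^{3} (3*θ**2 - 3*θ) sin(pi*θ/3) dθ.
Integrating by parts twice (tabular method), an antiderivative of (3*θ**2 - 3*θ) sin(pi*θ/3) is -9*θ**2*cos(pi*θ/3)/pi + 54*θ*sin(pi*θ/3)/pi**2 + 9*θ*cos(pi*θ/3)/pi - 27*sin(pi*θ/3)/pi**2 + 162*cos(pi*θ/3)/pi**3; evaluating from 0 to 3: ∫_{0}^{3} (3*θ**2 - 3*θ) sin(pi*θ/3) dθ = (-162/pi**3 + 54/pi) - (162/pi**3) = -324/pi**3 + 54/pi.
Hence b_1 = (2/3)·(-324/pi**3 + 54/pi) = -216/pi**3 + 36/pi.

-216/pi**3 + 36/pi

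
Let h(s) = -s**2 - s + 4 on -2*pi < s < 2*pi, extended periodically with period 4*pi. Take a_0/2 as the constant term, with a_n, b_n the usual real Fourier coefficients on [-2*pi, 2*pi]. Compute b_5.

-4/5

b_5 = (1/(2*pi)) ∫_{-2*pi}^{2*pi} h(s) sin(5*s/2) ds.
Integrating by parts twice (tabular method), an antiderivative of (-s**2 - s + 4) sin(5*s/2) is 2*s**2*cos(5*s/2)/5 - 8*s*sin(5*s/2)/25 + 2*s*cos(5*s/2)/5 - 4*sin(5*s/2)/25 - 216*cos(5*s/2)/125; evaluating from -2*pi to 2*pi: ∫_{-2*pi}^{2*pi} (-s**2 - s + 4) sin(5*s/2) ds = (-8*pi**2/5 - 4*pi/5 + 216/125) - (-8*pi**2/5 + 216/125 + 4*pi/5) = -8*pi/5.
Hence b_5 = (1/(2*pi))·(-8*pi/5) = -4/5.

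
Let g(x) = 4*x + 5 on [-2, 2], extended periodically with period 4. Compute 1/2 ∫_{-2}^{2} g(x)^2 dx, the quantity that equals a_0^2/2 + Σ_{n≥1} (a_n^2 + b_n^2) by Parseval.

278/3

1/2 ∫_{-2}^{2} g(x)^2 dx = 1/2 · (556/3) = 278/3.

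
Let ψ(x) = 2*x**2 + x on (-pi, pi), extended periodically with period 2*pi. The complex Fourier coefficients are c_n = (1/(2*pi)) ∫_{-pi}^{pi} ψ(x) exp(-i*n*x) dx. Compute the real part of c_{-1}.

-4

Since ψ is real-valued, Re(c_{-1}) = (1/(2*pi)) ∫_{-pi}^{pi} ψ(x) cos(-x) dx = a_{1}/2.
Integrating by parts twice (tabular method), an antiderivative of (2*x**2 + x) cos(-x) is 2*x**2*sin(x) + x*sin(x) + 4*x*cos(x) - 4*sin(x) + cos(x); evaluating from -pi to pi: ∫_{-pi}^{pi} (2*x**2 + x) cos(-x) dx = (-4*pi - 1) - (-1 + 4*pi) = -8*pi.
Hence Re(c_{-1}) = (1/(2*pi))·(-8*pi) = -4.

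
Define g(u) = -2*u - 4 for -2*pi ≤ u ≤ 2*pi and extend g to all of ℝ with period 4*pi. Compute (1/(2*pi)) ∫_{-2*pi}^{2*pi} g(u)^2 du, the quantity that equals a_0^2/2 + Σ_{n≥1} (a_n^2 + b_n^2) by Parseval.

32 + 32*pi**2/3

(1/(2*pi)) ∫_{-2*pi}^{2*pi} g(u)^2 du = (1/(2*pi)) · (64*pi*(3 + pi**2)/3) = 32 + 32*pi**2/3.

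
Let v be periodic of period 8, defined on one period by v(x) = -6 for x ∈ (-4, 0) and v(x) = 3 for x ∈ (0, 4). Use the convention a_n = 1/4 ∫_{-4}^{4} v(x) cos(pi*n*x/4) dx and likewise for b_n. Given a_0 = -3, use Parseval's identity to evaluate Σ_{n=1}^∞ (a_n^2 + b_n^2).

81/2

Parseval: a_0^2/2 + Σ_{n≥1} (a_n^2+b_n^2) = 1/4 ∫_{-4}^{4} v(x)^2 dx = 45.
Subtract a_0^2/2 = 9/2: Σ (a_n^2+b_n^2) = 81/2.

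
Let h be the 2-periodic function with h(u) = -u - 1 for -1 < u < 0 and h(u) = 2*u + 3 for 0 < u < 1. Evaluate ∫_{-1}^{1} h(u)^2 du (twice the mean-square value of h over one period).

50/3

∫_{-1}^{1} h(u)^2 du = 50/3.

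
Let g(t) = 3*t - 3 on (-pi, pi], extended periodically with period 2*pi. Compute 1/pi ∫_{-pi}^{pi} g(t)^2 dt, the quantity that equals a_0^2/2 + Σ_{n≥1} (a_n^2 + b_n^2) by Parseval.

1/pi ∫_{-pi}^{pi} g(t)^2 dt = 1/pi · (6*pi*(3 + pi**2)) = 18 + 6*pi**2.

18 + 6*pi**2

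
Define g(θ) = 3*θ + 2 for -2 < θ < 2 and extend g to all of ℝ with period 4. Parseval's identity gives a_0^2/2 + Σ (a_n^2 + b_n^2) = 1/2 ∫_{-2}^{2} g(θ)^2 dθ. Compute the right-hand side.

32

1/2 ∫_{-2}^{2} g(θ)^2 dθ = 1/2 · (64) = 32.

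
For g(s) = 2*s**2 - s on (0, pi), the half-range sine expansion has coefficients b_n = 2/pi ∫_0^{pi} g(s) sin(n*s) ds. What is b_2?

1 - 2*pi

b_2 = 2/pi ∫_0^{pi} (2*s**2 - s) sin(2*s) ds.
Integrating by parts twice (tabular method), an antiderivative of (2*s**2 - s) sin(2*s) is -s**2*cos(2*s) + s*sin(2*s) + s*cos(2*s)/2 - sin(2*s)/4 + cos(2*s)/2; evaluating from 0 to pi: ∫_{0}^{pi} (2*s**2 - s) sin(2*s) ds = (-pi**2 + 1/2 + pi/2) - (1/2) = pi*(1/2 - pi).
Hence b_2 = (2/pi)·(pi*(1/2 - pi)) = 1 - 2*pi.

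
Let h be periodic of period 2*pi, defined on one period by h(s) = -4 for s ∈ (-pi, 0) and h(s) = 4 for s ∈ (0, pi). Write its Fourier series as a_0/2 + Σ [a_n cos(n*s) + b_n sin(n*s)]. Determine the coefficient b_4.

0

b_4 = 1/pi ∫_{-pi}^{pi} h(s) sin(4*s) ds.
h is odd and sin(4*s) is odd, so the integrand is even and b_4 = 2/pi ∫_0^{pi} h(s) sin(4*s) ds.
Directly, an antiderivative of (4) sin(4*s) is -cos(4*s); evaluating from 0 to pi: ∫_{0}^{pi} (4) sin(4*s) ds = (-1) - (-1) = 0.
Hence b_4 = (2/pi)·(0) = 0.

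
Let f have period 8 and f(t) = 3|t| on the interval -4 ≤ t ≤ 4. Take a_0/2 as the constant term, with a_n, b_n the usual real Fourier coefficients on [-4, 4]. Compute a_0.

a_0 = 1/4 ∫_{-4}^{4} f(t) dt = 1/4 · (48) = 12.

12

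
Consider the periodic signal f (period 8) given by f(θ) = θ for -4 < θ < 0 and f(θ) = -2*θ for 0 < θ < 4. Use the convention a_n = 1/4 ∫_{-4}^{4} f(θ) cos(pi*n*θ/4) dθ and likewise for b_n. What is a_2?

0

a_2 = 1/4 ∫_{-4}^{4} f(θ) cos(pi*θ/2) dθ.
Split the integral at the breakpoints.
Integrating by parts (boundary term plus one more integral), an antiderivative of (θ) cos(pi*θ/2) is 2*θ*sin(pi*θ/2)/pi + 4*cos(pi*θ/2)/pi**2; evaluating from -4 to 0: ∫_{-4}^{0} (θ) cos(pi*θ/2) dθ = (4/pi**2) - (4/pi**2) = 0.
Integrating by parts (boundary term plus one more integral), an antiderivative of (-2*θ) cos(pi*θ/2) is -4*θ*sin(pi*θ/2)/pi - 8*cos(pi*θ/2)/pi**2; evaluating from 0 to 4: ∫_{0}^{4} (-2*θ) cos(pi*θ/2) dθ = (-8/pi**2) - (-8/pi**2) = 0.
Summing the pieces and multiplying by (1/4) gives a_2 = 0.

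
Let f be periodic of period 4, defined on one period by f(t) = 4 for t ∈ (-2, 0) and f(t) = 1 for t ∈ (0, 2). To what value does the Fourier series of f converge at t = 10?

5/2

t = 10 differs from t = 2 by 2 full period(s), and the series is 4-periodic.
At t = 2 the one-sided limits are f(2^-) = 1 and f(2^+) = 4.
By Dirichlet's theorem the series converges to their average, [(1) + (4)]/2 = 5/2.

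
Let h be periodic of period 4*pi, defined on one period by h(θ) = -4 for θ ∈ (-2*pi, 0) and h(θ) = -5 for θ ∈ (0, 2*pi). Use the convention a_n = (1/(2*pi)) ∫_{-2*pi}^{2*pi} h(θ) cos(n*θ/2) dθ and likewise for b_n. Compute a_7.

0

a_7 = (1/(2*pi)) ∫_{-2*pi}^{2*pi} h(θ) cos(7*θ/2) dθ.
Split the integral at the breakpoints.
Directly, an antiderivative of (-4) cos(7*θ/2) is -8*sin(7*θ/2)/7; evaluating from -2*pi to 0: ∫_{-2*pi}^{0} (-4) cos(7*θ/2) dθ = (0) - (0) = 0.
Directly, an antiderivative of (-5) cos(7*θ/2) is -10*sin(7*θ/2)/7; evaluating from 0 to 2*pi: ∫_{0}^{2*pi} (-5) cos(7*θ/2) dθ = (0) - (0) = 0.
Summing the pieces and multiplying by (1/(2*pi)) gives a_7 = 0.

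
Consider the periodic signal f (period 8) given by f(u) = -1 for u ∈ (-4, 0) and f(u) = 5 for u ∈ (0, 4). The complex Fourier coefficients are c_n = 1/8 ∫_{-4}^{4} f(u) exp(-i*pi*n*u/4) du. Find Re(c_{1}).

Since f is real-valued, Re(c_{1}) = 1/8 ∫_{-4}^{4} f(u) cos(pi*u/4) du = a_{1}/2.
Split the integral at the breakpoints.
Directly, an antiderivative of (-1) cos(pi*u/4) is -4*sin(pi*u/4)/pi; evaluating from -4 to 0: ∫_{-4}^{0} (-1) cos(pi*u/4) du = (0) - (0) = 0.
Directly, an antiderivative of (5) cos(pi*u/4) is 20*sin(pi*u/4)/pi; evaluating from 0 to 4: ∫_{0}^{4} (5) cos(pi*u/4) du = (0) - (0) = 0.
So ∫_{-4}^{4} f(u) cos(pi*u/4) du = 0.
Hence Re(c_{1}) = (1/8)·(0) = 0.

0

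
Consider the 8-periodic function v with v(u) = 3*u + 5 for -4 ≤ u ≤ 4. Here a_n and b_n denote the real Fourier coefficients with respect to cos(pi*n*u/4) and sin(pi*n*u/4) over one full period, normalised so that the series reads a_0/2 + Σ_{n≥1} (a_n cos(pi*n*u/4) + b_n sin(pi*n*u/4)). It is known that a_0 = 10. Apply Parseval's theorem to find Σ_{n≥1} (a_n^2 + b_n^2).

Parseval: a_0^2/2 + Σ_{n≥1} (a_n^2+b_n^2) = 1/4 ∫_{-4}^{4} v(u)^2 du = 146.
Subtract a_0^2/2 = 50: Σ (a_n^2+b_n^2) = 96.

96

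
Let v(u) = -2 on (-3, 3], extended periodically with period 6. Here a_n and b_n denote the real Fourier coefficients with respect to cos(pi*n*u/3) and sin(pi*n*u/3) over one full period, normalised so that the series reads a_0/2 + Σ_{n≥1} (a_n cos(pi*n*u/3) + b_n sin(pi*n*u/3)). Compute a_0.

a_0 = 1/3 ∫_{-3}^{3} v(u) du = 1/3 · (-12) = -4.

-4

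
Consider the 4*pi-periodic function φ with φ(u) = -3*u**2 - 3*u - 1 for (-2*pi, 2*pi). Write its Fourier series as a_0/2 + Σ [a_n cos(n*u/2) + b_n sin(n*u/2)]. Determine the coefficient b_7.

-12/7

b_7 = (1/(2*pi)) ∫_{-2*pi}^{2*pi} φ(u) sin(7*u/2) du.
Integrating by parts twice (tabular method), an antiderivative of (-3*u**2 - 3*u - 1) sin(7*u/2) is 6*u**2*cos(7*u/2)/7 - 24*u*sin(7*u/2)/49 + 6*u*cos(7*u/2)/7 - 12*sin(7*u/2)/49 + 50*cos(7*u/2)/343; evaluating from -2*pi to 2*pi: ∫_{-2*pi}^{2*pi} (-3*u**2 - 3*u - 1) sin(7*u/2) du = (-24*pi**2/7 - 12*pi/7 - 50/343) - (-24*pi**2/7 - 50/343 + 12*pi/7) = -24*pi/7.
Hence b_7 = (1/(2*pi))·(-24*pi/7) = -12/7.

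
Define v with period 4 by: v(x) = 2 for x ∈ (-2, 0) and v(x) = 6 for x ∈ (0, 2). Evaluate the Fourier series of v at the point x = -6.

x = -6 differs from x = 2 by -2 full period(s), and the series is 4-periodic.
At x = 2 the one-sided limits are v(2^-) = 6 and v(2^+) = 2.
By Dirichlet's theorem the series converges to their average, [(6) + (2)]/2 = 4.

4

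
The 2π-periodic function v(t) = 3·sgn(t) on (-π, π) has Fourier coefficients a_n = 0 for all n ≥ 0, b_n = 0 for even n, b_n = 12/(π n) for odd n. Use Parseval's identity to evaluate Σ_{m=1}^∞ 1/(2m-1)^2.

pi**2/8

Parseval: Σ b_n^2 = (1/π) ∫_{-π}^{π} v(t)^2 dt = 18.
Only odd n contribute, with b_n^2 = 144/(π^2 n^2), so Σ_{m≥1} 1/(2m-1)^2 = π^2·(18)/144 = pi**2/8.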